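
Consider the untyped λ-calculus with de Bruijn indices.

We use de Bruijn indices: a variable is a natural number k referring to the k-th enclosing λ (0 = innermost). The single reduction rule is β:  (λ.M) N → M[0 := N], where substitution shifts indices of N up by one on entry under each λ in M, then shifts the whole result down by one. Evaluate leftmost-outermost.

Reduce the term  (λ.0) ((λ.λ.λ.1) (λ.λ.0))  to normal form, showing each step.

Answer: normal form = λ.λ.1  (in 2 steps)

Derivation:
  start: (λ.0) ((λ.λ.λ.1) (λ.λ.0))
  step 1: (λ.λ.λ.1) (λ.λ.0)
  step 2: λ.λ.1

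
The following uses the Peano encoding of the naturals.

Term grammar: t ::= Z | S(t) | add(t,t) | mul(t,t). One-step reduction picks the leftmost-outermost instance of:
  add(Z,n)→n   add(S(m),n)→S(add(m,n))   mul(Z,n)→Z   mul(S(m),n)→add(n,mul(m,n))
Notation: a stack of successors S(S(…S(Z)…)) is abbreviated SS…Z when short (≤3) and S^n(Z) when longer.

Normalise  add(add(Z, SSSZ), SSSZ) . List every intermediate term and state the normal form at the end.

Answer: normal form = S^6(Z)  (in 5 steps)

Working:
  start: add(add(Z, SSSZ), SSSZ)
  [1] add(SSSZ, SSSZ)
  [2] S(add(SSZ, SSSZ))
  [3] S(S(add(SZ, SSSZ)))
  [4] S(S(S(add(Z, SSSZ))))
  [5] S^6(Z)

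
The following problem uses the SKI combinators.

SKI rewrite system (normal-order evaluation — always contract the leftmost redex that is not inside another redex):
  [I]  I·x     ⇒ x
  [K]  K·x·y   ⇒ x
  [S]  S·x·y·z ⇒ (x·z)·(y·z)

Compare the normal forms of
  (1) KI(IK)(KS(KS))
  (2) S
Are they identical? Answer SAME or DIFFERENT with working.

Term A:
  start: KI(IK)(KS(KS))
  →1  I(KS(KS))
  →2  KS(KS)
  →3  S

Term B:
  start: S

Answer: SAME — A ⇓ S, B ⇓ S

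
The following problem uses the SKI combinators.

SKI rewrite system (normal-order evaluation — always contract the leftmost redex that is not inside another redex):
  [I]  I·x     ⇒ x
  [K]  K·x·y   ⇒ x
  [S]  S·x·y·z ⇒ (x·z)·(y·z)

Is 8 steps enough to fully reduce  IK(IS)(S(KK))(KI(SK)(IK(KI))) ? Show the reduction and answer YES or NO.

Answer: YES — reaches normal form S(K(KI)) in 6 ≤ 8 steps

Reduction:
  start: IK(IS)(S(KK))(KI(SK)(IK(KI)))
  [1] K(IS)(S(KK))(KI(SK)(IK(KI)))
  [2] IS(KI(SK)(IK(KI)))
  [3] S(KI(SK)(IK(KI)))
  [4] S(I(IK(KI)))
  [5] S(IK(KI))
  [6] S(K(KI))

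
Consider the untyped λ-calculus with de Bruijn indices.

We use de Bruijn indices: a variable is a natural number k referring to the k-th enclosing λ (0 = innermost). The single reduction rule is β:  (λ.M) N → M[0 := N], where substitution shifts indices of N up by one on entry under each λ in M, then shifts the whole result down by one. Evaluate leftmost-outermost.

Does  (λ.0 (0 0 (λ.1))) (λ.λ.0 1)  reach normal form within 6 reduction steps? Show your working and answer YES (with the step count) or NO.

  start: (λ.0 (0 0 (λ.1))) (λ.λ.0 1)
  →1  (λ.λ.0 1) ((λ.λ.0 1) (λ.λ.0 1) (λ.λ.λ.0 1))
  →2  λ.0 ((λ.λ.0 1) (λ.λ.0 1) (λ.λ.λ.0 1))
  →3  λ.0 ((λ.0 (λ.λ.0 1)) (λ.λ.λ.0 1))
  →4  λ.0 ((λ.λ.λ.0 1) (λ.λ.0 1))
  →5  λ.0 (λ.λ.0 1)

Answer: YES — reaches normal form λ.0 (λ.λ.0 1) in 5 ≤ 6 steps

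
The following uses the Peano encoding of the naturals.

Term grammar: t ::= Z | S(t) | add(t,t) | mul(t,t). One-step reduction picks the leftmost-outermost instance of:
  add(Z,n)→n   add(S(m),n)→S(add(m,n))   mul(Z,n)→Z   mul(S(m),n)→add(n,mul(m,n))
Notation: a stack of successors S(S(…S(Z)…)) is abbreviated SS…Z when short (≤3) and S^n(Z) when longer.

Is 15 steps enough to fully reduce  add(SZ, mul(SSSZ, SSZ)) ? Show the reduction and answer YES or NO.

Answer: YES — reaches normal form S^7(Z) in 15 ≤ 15 steps

Working:
  start: add(SZ, mul(SSSZ, SSZ))
  [1] S(add(Z, mul(SSSZ, SSZ)))
  [2] S(mul(SSSZ, SSZ))
  [3] S(add(SSZ, mul(SSZ, SSZ)))
  [4] S(S(add(SZ, mul(SSZ, SSZ))))
  [5] S(S(S(add(Z, mul(SSZ, SSZ)))))
  [6] S(S(S(mul(SSZ, SSZ))))
  [7] S(S(S(add(SSZ, mul(SZ, SSZ)))))
  [8] S(S(S(S(add(SZ, mul(SZ, SSZ))))))
  [9] S(S(S(S(S(add(Z, mul(SZ, SSZ)))))))
  [10] S(S(S(S(S(mul(SZ, SSZ))))))
  [11] S(S(S(S(S(add(SSZ, mul(Z, SSZ)))))))
  [12] S(S(S(S(S(S(add(SZ, mul(Z, SSZ))))))))
  [13] S(S(S(S(S(S(S(add(Z, mul(Z, SSZ)))))))))
  [14] S(S(S(S(S(S(S(mul(Z, SSZ))))))))
  [15] S^7(Z)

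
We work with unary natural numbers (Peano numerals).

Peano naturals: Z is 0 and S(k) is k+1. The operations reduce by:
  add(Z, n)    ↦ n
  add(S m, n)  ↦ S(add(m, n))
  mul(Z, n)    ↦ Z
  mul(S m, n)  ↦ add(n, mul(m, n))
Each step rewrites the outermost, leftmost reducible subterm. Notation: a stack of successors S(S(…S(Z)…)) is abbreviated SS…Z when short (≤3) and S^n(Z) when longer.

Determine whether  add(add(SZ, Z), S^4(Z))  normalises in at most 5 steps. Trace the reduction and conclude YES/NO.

Answer: YES — reaches normal form S^5(Z) in 4 ≤ 5 steps

Reduction:
  start: add(add(SZ, Z), S^4(Z))
  →1  add(S(add(Z, Z)), S^4(Z))
  →2  S(add(add(Z, Z), S^4(Z)))
  →3  S(add(Z, S^4(Z)))
  →4  S^5(Z)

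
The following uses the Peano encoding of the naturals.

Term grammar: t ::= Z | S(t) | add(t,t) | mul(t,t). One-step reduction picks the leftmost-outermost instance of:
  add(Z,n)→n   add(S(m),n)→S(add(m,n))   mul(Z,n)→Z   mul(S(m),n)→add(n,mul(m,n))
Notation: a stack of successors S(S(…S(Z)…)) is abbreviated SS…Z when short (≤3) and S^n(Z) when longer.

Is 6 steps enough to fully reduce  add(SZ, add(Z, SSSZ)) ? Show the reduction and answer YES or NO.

  start: add(SZ, add(Z, SSSZ))
  step 1: S(add(Z, add(Z, SSSZ)))
  step 2: S(add(Z, SSSZ))
  step 3: S^4(Z)

Answer: YES — reaches normal form S^4(Z) in 3 ≤ 6 steps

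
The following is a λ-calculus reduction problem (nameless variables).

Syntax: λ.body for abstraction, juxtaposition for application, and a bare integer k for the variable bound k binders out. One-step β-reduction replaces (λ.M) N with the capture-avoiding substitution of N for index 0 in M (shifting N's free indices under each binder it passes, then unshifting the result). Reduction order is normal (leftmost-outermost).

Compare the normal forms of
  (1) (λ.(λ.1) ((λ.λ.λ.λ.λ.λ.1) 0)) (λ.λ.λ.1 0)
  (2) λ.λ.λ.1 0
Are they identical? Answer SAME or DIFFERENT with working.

Term A:
  start: (λ.(λ.1) ((λ.λ.λ.λ.λ.λ.1) 0)) (λ.λ.λ.1 0)
  [1] (λ.λ.λ.λ.1 0) ((λ.λ.λ.λ.λ.λ.1) (λ.λ.λ.1 0))
  [2] λ.λ.λ.1 0

Term B:
  start: λ.λ.λ.1 0

Answer: SAME — A ⇓ λ.λ.λ.1 0, B ⇓ λ.λ.λ.1 0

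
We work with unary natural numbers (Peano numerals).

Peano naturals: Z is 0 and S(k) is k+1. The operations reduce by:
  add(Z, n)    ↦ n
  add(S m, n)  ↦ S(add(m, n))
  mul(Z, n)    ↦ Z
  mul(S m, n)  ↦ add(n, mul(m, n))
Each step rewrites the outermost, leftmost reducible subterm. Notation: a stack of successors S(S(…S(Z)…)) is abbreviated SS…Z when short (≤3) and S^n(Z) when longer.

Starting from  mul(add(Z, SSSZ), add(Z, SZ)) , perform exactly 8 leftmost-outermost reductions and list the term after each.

Answer: after 8 steps: S(S(add(Z, mul(SZ, add(Z, SZ)))))

Working:
  start: mul(add(Z, SSSZ), add(Z, SZ))
  →1  mul(SSSZ, add(Z, SZ))
  →2  add(add(Z, SZ), mul(SSZ, add(Z, SZ)))
  →3  add(SZ, mul(SSZ, add(Z, SZ)))
  →4  S(add(Z, mul(SSZ, add(Z, SZ))))
  →5  S(mul(SSZ, add(Z, SZ)))
  →6  S(add(add(Z, SZ), mul(SZ, add(Z, SZ))))
  →7  S(add(SZ, mul(SZ, add(Z, SZ))))
  →8  S(S(add(Z, mul(SZ, add(Z, SZ)))))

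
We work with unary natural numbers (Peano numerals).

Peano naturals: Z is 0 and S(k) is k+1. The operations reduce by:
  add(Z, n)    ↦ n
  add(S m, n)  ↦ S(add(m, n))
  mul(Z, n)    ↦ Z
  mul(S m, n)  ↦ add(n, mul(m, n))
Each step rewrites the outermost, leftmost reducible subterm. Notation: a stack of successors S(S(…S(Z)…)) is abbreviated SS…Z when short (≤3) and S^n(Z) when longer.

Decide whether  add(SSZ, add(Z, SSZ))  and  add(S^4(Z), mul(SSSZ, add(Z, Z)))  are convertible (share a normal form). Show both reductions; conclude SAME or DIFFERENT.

Term A:
  start: add(SSZ, add(Z, SSZ))
  →1  S(add(SZ, add(Z, SSZ)))
  →2  S(S(add(Z, add(Z, SSZ))))
  →3  S(S(add(Z, SSZ)))
  →4  S^4(Z)

Term B:
  start: add(S^4(Z), mul(SSSZ, add(Z, Z)))
  →1  S(add(SSSZ, mul(SSSZ, add(Z, Z))))
  →2  S(S(add(SSZ, mul(SSSZ, add(Z, Z)))))
  →3  S(S(S(add(SZ, mul(SSSZ, add(Z, Z))))))
  →4  S(S(S(S(add(Z, mul(SSSZ, add(Z, Z)))))))
  →5  S(S(S(S(mul(SSSZ, add(Z, Z))))))
  →6  S(S(S(S(add(add(Z, Z), mul(SSZ, add(Z, Z)))))))
  →7  S(S(S(S(add(Z, mul(SSZ, add(Z, Z)))))))
  →8  S(S(S(S(mul(SSZ, add(Z, Z))))))
  →9  S(S(S(S(add(add(Z, Z), mul(SZ, add(Z, Z)))))))
  →10  S(S(S(S(add(Z, mul(SZ, add(Z, Z)))))))
  →11  S(S(S(S(mul(SZ, add(Z, Z))))))
  →12  S(S(S(S(add(add(Z, Z), mul(Z, add(Z, Z)))))))
  →13  S(S(S(S(add(Z, mul(Z, add(Z, Z)))))))
  →14  S(S(S(S(mul(Z, add(Z, Z))))))
  →15  S^4(Z)

Answer: SAME — A ⇓ S^4(Z), B ⇓ S^4(Z)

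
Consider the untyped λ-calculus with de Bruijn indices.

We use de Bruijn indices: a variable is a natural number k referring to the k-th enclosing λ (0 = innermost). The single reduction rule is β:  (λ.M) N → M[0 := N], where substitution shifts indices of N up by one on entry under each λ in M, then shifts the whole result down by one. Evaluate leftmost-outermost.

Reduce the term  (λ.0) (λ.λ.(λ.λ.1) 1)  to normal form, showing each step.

Answer: normal form = λ.λ.λ.2  (in 2 steps)

Working:
  start: (λ.0) (λ.λ.(λ.λ.1) 1)
  step 1: λ.λ.(λ.λ.1) 1
  step 2: λ.λ.λ.2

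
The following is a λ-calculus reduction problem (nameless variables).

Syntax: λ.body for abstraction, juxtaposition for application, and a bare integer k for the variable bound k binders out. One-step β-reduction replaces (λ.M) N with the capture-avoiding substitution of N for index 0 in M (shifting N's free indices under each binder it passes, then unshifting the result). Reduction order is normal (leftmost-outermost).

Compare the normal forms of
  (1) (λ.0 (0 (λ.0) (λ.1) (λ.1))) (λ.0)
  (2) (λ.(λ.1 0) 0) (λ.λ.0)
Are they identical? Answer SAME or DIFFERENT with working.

Term A:
  start: (λ.0 (0 (λ.0) (λ.1) (λ.1))) (λ.0)
  →1  (λ.0) ((λ.0) (λ.0) (λ.λ.0) (λ.λ.0))
  →2  (λ.0) (λ.0) (λ.λ.0) (λ.λ.0)
  →3  (λ.0) (λ.λ.0) (λ.λ.0)
  →4  (λ.λ.0) (λ.λ.0)
  →5  λ.0

Term B:
  start: (λ.(λ.1 0) 0) (λ.λ.0)
  →1  (λ.(λ.λ.0) 0) (λ.λ.0)
  →2  (λ.λ.0) (λ.λ.0)
  →3  λ.0

Answer: SAME — A ⇓ λ.0, B ⇓ λ.0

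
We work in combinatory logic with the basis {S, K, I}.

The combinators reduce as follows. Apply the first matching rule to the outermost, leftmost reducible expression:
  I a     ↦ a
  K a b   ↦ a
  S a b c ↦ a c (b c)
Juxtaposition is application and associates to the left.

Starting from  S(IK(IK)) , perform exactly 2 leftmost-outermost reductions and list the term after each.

Answer: after 2 steps: S(KK)

Working:
  start: S(IK(IK))
  [1] S(K(IK))
  [2] S(KK)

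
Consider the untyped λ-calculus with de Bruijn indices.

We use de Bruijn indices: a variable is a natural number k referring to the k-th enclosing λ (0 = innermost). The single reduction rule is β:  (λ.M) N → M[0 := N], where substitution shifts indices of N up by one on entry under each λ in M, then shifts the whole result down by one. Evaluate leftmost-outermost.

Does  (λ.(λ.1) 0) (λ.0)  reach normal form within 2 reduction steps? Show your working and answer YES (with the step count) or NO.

Answer: YES — reaches normal form λ.0 in 2 ≤ 2 steps

Reduction:
  start: (λ.(λ.1) 0) (λ.0)
  [1] (λ.λ.0) (λ.0)
  [2] λ.0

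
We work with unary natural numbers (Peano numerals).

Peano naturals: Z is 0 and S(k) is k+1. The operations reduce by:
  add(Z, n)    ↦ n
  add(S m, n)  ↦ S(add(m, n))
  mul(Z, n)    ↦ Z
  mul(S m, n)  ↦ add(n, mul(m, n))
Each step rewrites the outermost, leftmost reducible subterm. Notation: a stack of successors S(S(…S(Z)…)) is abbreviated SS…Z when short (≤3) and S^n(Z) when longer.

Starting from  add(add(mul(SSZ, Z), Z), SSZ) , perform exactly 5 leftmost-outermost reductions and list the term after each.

Answer: after 5 steps: add(add(Z, Z), SSZ)

Reduction:
  start: add(add(mul(SSZ, Z), Z), SSZ)
  [1] add(add(add(Z, mul(SZ, Z)), Z), SSZ)
  [2] add(add(mul(SZ, Z), Z), SSZ)
  [3] add(add(add(Z, mul(Z, Z)), Z), SSZ)
  [4] add(add(mul(Z, Z), Z), SSZ)
  [5] add(add(Z, Z), SSZ)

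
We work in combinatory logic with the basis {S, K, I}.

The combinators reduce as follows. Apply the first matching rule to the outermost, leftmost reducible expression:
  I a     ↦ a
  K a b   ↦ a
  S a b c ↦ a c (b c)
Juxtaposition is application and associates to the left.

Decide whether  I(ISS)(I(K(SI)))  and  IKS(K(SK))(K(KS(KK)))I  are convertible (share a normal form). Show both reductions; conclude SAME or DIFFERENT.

Answer: DIFFERENT — A ⇓ SS(K(SI)), B ⇓ S(KS)I

Reduction:
Term A:
  start: I(ISS)(I(K(SI)))
  step 1: ISS(I(K(SI)))
  step 2: SS(I(K(SI)))
  step 3: SS(K(SI))

Term B:
  start: IKS(K(SK))(K(KS(KK)))I
  step 1: KS(K(SK))(K(KS(KK)))I
  step 2: S(K(KS(KK)))I
  step 3: S(KS)I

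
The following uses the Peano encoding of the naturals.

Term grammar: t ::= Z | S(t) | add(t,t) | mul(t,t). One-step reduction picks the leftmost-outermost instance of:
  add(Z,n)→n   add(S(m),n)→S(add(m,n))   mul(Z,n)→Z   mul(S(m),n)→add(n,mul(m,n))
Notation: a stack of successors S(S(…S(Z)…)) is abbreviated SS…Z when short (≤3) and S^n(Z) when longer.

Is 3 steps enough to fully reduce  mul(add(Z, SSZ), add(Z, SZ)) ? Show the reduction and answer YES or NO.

Answer: NO — after 3 steps the term is add(SZ, mul(SZ, add(Z, SZ))), not yet normal

Reduction:
  start: mul(add(Z, SSZ), add(Z, SZ))
  step 1: mul(SSZ, add(Z, SZ))
  step 2: add(add(Z, SZ), mul(SZ, add(Z, SZ)))
  step 3: add(SZ, mul(SZ, add(Z, SZ)))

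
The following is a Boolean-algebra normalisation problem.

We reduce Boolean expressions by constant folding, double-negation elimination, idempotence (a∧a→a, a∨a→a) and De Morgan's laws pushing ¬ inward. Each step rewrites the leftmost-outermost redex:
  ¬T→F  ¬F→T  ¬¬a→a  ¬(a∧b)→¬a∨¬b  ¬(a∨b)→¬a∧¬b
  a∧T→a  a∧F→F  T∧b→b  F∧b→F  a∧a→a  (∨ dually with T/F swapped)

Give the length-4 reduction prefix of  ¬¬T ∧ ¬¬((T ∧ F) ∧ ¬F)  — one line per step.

  start: ¬¬T ∧ ¬¬((T ∧ F) ∧ ¬F)
  →1  T ∧ ¬¬((T ∧ F) ∧ ¬F)
  →2  ¬¬((T ∧ F) ∧ ¬F)
  →3  (T ∧ F) ∧ ¬F
  →4  F ∧ ¬F

Answer: after 4 steps: F ∧ ¬F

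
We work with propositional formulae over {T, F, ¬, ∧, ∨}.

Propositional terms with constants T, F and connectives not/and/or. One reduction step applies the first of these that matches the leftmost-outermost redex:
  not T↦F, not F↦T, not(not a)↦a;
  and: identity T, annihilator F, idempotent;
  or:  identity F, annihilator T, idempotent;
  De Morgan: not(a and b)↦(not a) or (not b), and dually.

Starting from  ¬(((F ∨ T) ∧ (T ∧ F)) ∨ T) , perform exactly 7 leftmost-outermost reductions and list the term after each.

Answer: after 7 steps: ¬(T ∧ F) ∧ ¬T

Derivation:
  start: ¬(((F ∨ T) ∧ (T ∧ F)) ∨ T)
  →1  ¬((F ∨ T) ∧ (T ∧ F)) ∧ ¬T
  →2  (¬(F ∨ T) ∨ ¬(T ∧ F)) ∧ ¬T
  →3  ((¬F ∧ ¬T) ∨ ¬(T ∧ F)) ∧ ¬T
  →4  ((T ∧ ¬T) ∨ ¬(T ∧ F)) ∧ ¬T
  →5  (¬T ∨ ¬(T ∧ F)) ∧ ¬T
  →6  (F ∨ ¬(T ∧ F)) ∧ ¬T
  →7  ¬(T ∧ F) ∧ ¬T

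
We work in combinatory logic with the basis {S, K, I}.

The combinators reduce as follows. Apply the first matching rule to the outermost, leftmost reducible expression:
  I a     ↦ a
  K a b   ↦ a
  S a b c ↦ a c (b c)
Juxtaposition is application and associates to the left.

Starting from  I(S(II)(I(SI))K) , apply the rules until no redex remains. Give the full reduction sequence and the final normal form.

Answer: normal form = K(SIK)  (in 5 steps)

Working:
  start: I(S(II)(I(SI))K)
  [1] S(II)(I(SI))K
  [2] IIK(I(SI)K)
  [3] IK(I(SI)K)
  [4] K(I(SI)K)
  [5] K(SIK)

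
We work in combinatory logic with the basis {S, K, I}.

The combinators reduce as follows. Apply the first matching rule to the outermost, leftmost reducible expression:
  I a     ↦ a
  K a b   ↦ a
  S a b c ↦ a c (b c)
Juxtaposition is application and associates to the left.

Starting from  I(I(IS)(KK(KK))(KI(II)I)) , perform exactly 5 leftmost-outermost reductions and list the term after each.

  start: I(I(IS)(KK(KK))(KI(II)I))
  →1  I(IS)(KK(KK))(KI(II)I)
  →2  IS(KK(KK))(KI(II)I)
  →3  S(KK(KK))(KI(II)I)
  →4  SK(KI(II)I)
  →5  SK(II)

Answer: after 5 steps: SK(II)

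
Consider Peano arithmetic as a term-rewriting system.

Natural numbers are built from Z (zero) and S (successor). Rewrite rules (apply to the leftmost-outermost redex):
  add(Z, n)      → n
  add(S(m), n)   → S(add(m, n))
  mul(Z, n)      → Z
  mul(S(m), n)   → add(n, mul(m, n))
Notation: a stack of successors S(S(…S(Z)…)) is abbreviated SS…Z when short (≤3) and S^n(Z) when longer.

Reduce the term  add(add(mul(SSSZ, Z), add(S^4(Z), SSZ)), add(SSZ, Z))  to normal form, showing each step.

Answer: normal form = S^8(Z)  (in 23 steps)

Working:
  start: add(add(mul(SSSZ, Z), add(S^4(Z), SSZ)), add(SSZ, Z))
  [1] add(add(add(Z, mul(SSZ, Z)), add(S^4(Z), SSZ)), add(SSZ, Z))
  [2] add(add(mul(SSZ, Z), add(S^4(Z), SSZ)), add(SSZ, Z))
  [3] add(add(add(Z, mul(SZ, Z)), add(S^4(Z), SSZ)), add(SSZ, Z))
  [4] add(add(mul(SZ, Z), add(S^4(Z), SSZ)), add(SSZ, Z))
  [5] add(add(add(Z, mul(Z, Z)), add(S^4(Z), SSZ)), add(SSZ, Z))
  [6] add(add(mul(Z, Z), add(S^4(Z), SSZ)), add(SSZ, Z))
  [7] add(add(Z, add(S^4(Z), SSZ)), add(SSZ, Z))
  [8] add(add(S^4(Z), SSZ), add(SSZ, Z))
  [9] add(S(add(SSSZ, SSZ)), add(SSZ, Z))
  [10] S(add(add(SSSZ, SSZ), add(SSZ, Z)))
  [11] S(add(S(add(SSZ, SSZ)), add(SSZ, Z)))
  [12] S(S(add(add(SSZ, SSZ), add(SSZ, Z))))
  [13] S(S(add(S(add(SZ, SSZ)), add(SSZ, Z))))
  [14] S(S(S(add(add(SZ, SSZ), add(SSZ, Z)))))
  [15] S(S(S(add(S(add(Z, SSZ)), add(SSZ, Z)))))
  [16] S(S(S(S(add(add(Z, SSZ), add(SSZ, Z))))))
  [17] S(S(S(S(add(SSZ, add(SSZ, Z))))))
  [18] S(S(S(S(S(add(SZ, add(SSZ, Z)))))))
  [19] S(S(S(S(S(S(add(Z, add(SSZ, Z))))))))
  [20] S(S(S(S(S(S(add(SSZ, Z)))))))
  [21] S(S(S(S(S(S(S(add(SZ, Z))))))))
  [22] S(S(S(S(S(S(S(S(add(Z, Z)))))))))
  [23] S^8(Z)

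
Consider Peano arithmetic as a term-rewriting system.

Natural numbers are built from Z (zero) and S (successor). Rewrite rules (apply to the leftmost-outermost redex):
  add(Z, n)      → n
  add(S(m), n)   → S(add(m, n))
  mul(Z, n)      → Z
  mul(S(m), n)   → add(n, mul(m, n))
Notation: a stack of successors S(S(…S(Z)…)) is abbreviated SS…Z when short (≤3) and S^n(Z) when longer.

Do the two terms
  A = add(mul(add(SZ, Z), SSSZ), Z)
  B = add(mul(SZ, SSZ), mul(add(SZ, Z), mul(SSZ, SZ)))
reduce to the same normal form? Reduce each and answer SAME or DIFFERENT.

Answer: DIFFERENT — A ⇓ SSSZ, B ⇓ S^4(Z)

Derivation:
Term A:
  start: add(mul(add(SZ, Z), SSSZ), Z)
  →1  add(mul(S(add(Z, Z)), SSSZ), Z)
  →2  add(add(SSSZ, mul(add(Z, Z), SSSZ)), Z)
  →3  add(S(add(SSZ, mul(add(Z, Z), SSSZ))), Z)
  →4  S(add(add(SSZ, mul(add(Z, Z), SSSZ)), Z))
  →5  S(add(S(add(SZ, mul(add(Z, Z), SSSZ))), Z))
  →6  S(S(add(add(SZ, mul(add(Z, Z), SSSZ)), Z)))
  →7  S(S(add(S(add(Z, mul(add(Z, Z), SSSZ))), Z)))
  →8  S(S(S(add(add(Z, mul(add(Z, Z), SSSZ)), Z))))
  →9  S(S(S(add(mul(add(Z, Z), SSSZ), Z))))
  →10  S(S(S(add(mul(Z, SSSZ), Z))))
  →11  S(S(S(add(Z, Z))))
  →12  SSSZ

Term B:
  start: add(mul(SZ, SSZ), mul(add(SZ, Z), mul(SSZ, SZ)))
  →1  add(add(SSZ, mul(Z, SSZ)), mul(add(SZ, Z), mul(SSZ, SZ)))
  →2  add(S(add(SZ, mul(Z, SSZ))), mul(add(SZ, Z), mul(SSZ, SZ)))
  →3  S(add(add(SZ, mul(Z, SSZ)), mul(add(SZ, Z), mul(SSZ, SZ))))
  →4  S(add(S(add(Z, mul(Z, SSZ))), mul(add(SZ, Z), mul(SSZ, SZ))))
  →5  S(S(add(add(Z, mul(Z, SSZ)), mul(add(SZ, Z), mul(SSZ, SZ)))))
  →6  S(S(add(mul(Z, SSZ), mul(add(SZ, Z), mul(SSZ, SZ)))))
  →7  S(S(add(Z, mul(add(SZ, Z), mul(SSZ, SZ)))))
  →8  S(S(mul(add(SZ, Z), mul(SSZ, SZ))))
  →9  S(S(mul(S(add(Z, Z)), mul(SSZ, SZ))))
  →10  S(S(add(mul(SSZ, SZ), mul(add(Z, Z), mul(SSZ, SZ)))))
  →11  S(S(add(add(SZ, mul(SZ, SZ)), mul(add(Z, Z), mul(SSZ, SZ)))))
  →12  S(S(add(S(add(Z, mul(SZ, SZ))), mul(add(Z, Z), mul(SSZ, SZ)))))
  →13  S(S(S(add(add(Z, mul(SZ, SZ)), mul(add(Z, Z), mul(SSZ, SZ))))))
  →14  S(S(S(add(mul(SZ, SZ), mul(add(Z, Z), mul(SSZ, SZ))))))
  →15  S(S(S(add(add(SZ, mul(Z, SZ)), mul(add(Z, Z), mul(SSZ, SZ))))))
  →16  S(S(S(add(S(add(Z, mul(Z, SZ))), mul(add(Z, Z), mul(SSZ, SZ))))))
  →17  S(S(S(S(add(add(Z, mul(Z, SZ)), mul(add(Z, Z), mul(SSZ, SZ)))))))
  →18  S(S(S(S(add(mul(Z, SZ), mul(add(Z, Z), mul(SSZ, SZ)))))))
  →19  S(S(S(S(add(Z, mul(add(Z, Z), mul(SSZ, SZ)))))))
  →20  S(S(S(S(mul(add(Z, Z), mul(SSZ, SZ))))))
  →21  S(S(S(S(mul(Z, mul(SSZ, SZ))))))
  →22  S^4(Z)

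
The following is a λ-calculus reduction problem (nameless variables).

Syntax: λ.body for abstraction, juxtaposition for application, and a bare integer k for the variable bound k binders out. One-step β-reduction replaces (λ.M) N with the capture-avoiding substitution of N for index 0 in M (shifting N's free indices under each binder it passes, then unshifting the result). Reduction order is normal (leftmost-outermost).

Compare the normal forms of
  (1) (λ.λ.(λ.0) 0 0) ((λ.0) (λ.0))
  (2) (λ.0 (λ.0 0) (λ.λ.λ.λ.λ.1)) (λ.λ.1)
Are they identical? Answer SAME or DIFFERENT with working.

Answer: SAME — A ⇓ λ.0 0, B ⇓ λ.0 0

Working:
Term A:
  start: (λ.λ.(λ.0) 0 0) ((λ.0) (λ.0))
  step 1: λ.(λ.0) 0 0
  step 2: λ.0 0

Term B:
  start: (λ.0 (λ.0 0) (λ.λ.λ.λ.λ.1)) (λ.λ.1)
  step 1: (λ.λ.1) (λ.0 0) (λ.λ.λ.λ.λ.1)
  step 2: (λ.λ.0 0) (λ.λ.λ.λ.λ.1)
  step 3: λ.0 0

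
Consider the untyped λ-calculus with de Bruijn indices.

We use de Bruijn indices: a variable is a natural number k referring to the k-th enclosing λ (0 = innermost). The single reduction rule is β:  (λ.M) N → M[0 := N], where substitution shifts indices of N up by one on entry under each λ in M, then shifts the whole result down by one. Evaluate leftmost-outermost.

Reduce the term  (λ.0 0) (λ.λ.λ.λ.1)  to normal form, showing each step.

Answer: normal form = λ.λ.λ.1  (in 2 steps)

Working:
  start: (λ.0 0) (λ.λ.λ.λ.1)
  →1  (λ.λ.λ.λ.1) (λ.λ.λ.λ.1)
  →2  λ.λ.λ.1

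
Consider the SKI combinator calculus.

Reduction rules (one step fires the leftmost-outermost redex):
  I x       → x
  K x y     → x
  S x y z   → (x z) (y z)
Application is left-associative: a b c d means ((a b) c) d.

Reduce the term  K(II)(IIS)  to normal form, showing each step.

Answer: normal form = I  (in 2 steps)

Reduction:
  start: K(II)(IIS)
  step 1: II
  step 2: I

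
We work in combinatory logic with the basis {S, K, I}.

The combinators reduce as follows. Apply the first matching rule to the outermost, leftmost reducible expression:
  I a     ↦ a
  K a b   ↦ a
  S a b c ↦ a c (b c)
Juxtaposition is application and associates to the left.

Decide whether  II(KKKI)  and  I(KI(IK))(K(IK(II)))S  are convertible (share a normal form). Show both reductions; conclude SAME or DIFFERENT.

Term A:
  start: II(KKKI)
  →1  I(KKKI)
  →2  KKKI
  →3  KI

Term B:
  start: I(KI(IK))(K(IK(II)))S
  →1  KI(IK)(K(IK(II)))S
  →2  I(K(IK(II)))S
  →3  K(IK(II))S
  →4  IK(II)
  →5  K(II)
  →6  KI

Answer: SAME — A ⇓ KI, B ⇓ KI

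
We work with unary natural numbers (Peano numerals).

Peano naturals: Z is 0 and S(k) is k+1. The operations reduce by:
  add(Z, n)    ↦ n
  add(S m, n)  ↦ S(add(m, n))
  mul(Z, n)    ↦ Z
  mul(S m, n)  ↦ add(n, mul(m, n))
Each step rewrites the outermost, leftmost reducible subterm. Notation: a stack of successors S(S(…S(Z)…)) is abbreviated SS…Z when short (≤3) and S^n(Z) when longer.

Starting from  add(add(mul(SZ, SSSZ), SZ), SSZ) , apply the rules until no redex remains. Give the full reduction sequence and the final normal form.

Answer: normal form = S^6(Z)  (in 15 steps)

Working:
  start: add(add(mul(SZ, SSSZ), SZ), SSZ)
  [1] add(add(add(SSSZ, mul(Z, SSSZ)), SZ), SSZ)
  [2] add(add(S(add(SSZ, mul(Z, SSSZ))), SZ), SSZ)
  [3] add(S(add(add(SSZ, mul(Z, SSSZ)), SZ)), SSZ)
  [4] S(add(add(add(SSZ, mul(Z, SSSZ)), SZ), SSZ))
  [5] S(add(add(S(add(SZ, mul(Z, SSSZ))), SZ), SSZ))
  [6] S(add(S(add(add(SZ, mul(Z, SSSZ)), SZ)), SSZ))
  [7] S(S(add(add(add(SZ, mul(Z, SSSZ)), SZ), SSZ)))
  [8] S(S(add(add(S(add(Z, mul(Z, SSSZ))), SZ), SSZ)))
  [9] S(S(add(S(add(add(Z, mul(Z, SSSZ)), SZ)), SSZ)))
  [10] S(S(S(add(add(add(Z, mul(Z, SSSZ)), SZ), SSZ))))
  [11] S(S(S(add(add(mul(Z, SSSZ), SZ), SSZ))))
  [12] S(S(S(add(add(Z, SZ), SSZ))))
  [13] S(S(S(add(SZ, SSZ))))
  [14] S(S(S(S(add(Z, SSZ)))))
  [15] S^6(Z)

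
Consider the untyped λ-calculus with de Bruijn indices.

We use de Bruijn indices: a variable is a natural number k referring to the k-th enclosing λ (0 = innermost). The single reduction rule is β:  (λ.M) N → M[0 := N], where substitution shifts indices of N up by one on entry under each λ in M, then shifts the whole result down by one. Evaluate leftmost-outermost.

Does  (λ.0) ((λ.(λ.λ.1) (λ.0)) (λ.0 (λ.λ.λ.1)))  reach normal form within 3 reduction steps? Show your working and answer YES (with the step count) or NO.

Answer: YES — reaches normal form λ.λ.0 in 3 ≤ 3 steps

Reduction:
  start: (λ.0) ((λ.(λ.λ.1) (λ.0)) (λ.0 (λ.λ.λ.1)))
  step 1: (λ.(λ.λ.1) (λ.0)) (λ.0 (λ.λ.λ.1))
  step 2: (λ.λ.1) (λ.0)
  step 3: λ.λ.0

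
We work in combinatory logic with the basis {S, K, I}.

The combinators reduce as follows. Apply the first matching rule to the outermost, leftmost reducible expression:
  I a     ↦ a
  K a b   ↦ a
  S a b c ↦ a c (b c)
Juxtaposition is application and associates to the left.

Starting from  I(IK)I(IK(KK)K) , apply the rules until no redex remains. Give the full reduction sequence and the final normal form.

Answer: normal form = I  (in 3 steps)

Reduction:
  start: I(IK)I(IK(KK)K)
  →1  IKI(IK(KK)K)
  →2  KI(IK(KK)K)
  →3  I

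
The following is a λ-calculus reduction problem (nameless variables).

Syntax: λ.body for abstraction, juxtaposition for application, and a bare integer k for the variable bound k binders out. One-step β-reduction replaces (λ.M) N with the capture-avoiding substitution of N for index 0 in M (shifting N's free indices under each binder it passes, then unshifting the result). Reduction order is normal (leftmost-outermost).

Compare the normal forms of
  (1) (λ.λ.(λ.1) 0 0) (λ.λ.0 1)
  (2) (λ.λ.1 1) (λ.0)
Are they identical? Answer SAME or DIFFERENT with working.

Term A:
  start: (λ.λ.(λ.1) 0 0) (λ.λ.0 1)
  →1  λ.(λ.1) 0 0
  →2  λ.0 0

Term B:
  start: (λ.λ.1 1) (λ.0)
  →1  λ.(λ.0) (λ.0)
  →2  λ.λ.0

Answer: DIFFERENT — A ⇓ λ.0 0, B ⇓ λ.λ.0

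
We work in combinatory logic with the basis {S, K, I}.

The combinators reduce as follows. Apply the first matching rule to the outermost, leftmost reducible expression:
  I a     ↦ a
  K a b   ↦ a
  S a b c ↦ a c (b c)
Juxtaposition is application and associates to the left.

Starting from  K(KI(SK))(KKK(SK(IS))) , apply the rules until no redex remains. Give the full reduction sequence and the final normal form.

  start: K(KI(SK))(KKK(SK(IS)))
  [1] KI(SK)
  [2] I

Answer: normal form = I  (in 2 steps)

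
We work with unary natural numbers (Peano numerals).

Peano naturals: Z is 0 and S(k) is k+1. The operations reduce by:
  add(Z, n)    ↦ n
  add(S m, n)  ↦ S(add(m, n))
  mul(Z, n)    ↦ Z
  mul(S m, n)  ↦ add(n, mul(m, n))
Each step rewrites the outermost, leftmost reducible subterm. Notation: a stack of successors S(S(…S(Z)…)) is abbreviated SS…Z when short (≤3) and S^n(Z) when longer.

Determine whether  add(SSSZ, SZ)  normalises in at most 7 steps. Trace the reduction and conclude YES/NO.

Answer: YES — reaches normal form S^4(Z) in 4 ≤ 7 steps

Reduction:
  start: add(SSSZ, SZ)
  step 1: S(add(SSZ, SZ))
  step 2: S(S(add(SZ, SZ)))
  step 3: S(S(S(add(Z, SZ))))
  step 4: S^4(Z)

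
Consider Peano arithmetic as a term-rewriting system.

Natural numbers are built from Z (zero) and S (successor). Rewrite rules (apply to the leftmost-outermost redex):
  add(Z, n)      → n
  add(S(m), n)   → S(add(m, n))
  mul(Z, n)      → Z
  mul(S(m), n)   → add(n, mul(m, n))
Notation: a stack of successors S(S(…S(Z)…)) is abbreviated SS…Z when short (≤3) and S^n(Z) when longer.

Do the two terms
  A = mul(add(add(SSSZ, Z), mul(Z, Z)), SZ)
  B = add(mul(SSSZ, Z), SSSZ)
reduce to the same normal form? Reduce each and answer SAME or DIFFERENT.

Answer: SAME — A ⇓ SSSZ, B ⇓ SSSZ

Reduction:
Term A:
  start: mul(add(add(SSSZ, Z), mul(Z, Z)), SZ)
  →1  mul(add(S(add(SSZ, Z)), mul(Z, Z)), SZ)
  →2  mul(S(add(add(SSZ, Z), mul(Z, Z))), SZ)
  →3  add(SZ, mul(add(add(SSZ, Z), mul(Z, Z)), SZ))
  →4  S(add(Z, mul(add(add(SSZ, Z), mul(Z, Z)), SZ)))
  →5  S(mul(add(add(SSZ, Z), mul(Z, Z)), SZ))
  →6  S(mul(add(S(add(SZ, Z)), mul(Z, Z)), SZ))
  →7  S(mul(S(add(add(SZ, Z), mul(Z, Z))), SZ))
  →8  S(add(SZ, mul(add(add(SZ, Z), mul(Z, Z)), SZ)))
  →9  S(S(add(Z, mul(add(add(SZ, Z), mul(Z, Z)), SZ))))
  →10  S(S(mul(add(add(SZ, Z), mul(Z, Z)), SZ)))
  →11  S(S(mul(add(S(add(Z, Z)), mul(Z, Z)), SZ)))
  →12  S(S(mul(S(add(add(Z, Z), mul(Z, Z))), SZ)))
  →13  S(S(add(SZ, mul(add(add(Z, Z), mul(Z, Z)), SZ))))
  →14  S(S(S(add(Z, mul(add(add(Z, Z), mul(Z, Z)), SZ)))))
  →15  S(S(S(mul(add(add(Z, Z), mul(Z, Z)), SZ))))
  →16  S(S(S(mul(add(Z, mul(Z, Z)), SZ))))
  →17  S(S(S(mul(mul(Z, Z), SZ))))
  →18  S(S(S(mul(Z, SZ))))
  →19  SSSZ

Term B:
  start: add(mul(SSSZ, Z), SSSZ)
  →1  add(add(Z, mul(SSZ, Z)), SSSZ)
  →2  add(mul(SSZ, Z), SSSZ)
  →3  add(add(Z, mul(SZ, Z)), SSSZ)
  →4  add(mul(SZ, Z), SSSZ)
  →5  add(add(Z, mul(Z, Z)), SSSZ)
  →6  add(mul(Z, Z), SSSZ)
  →7  add(Z, SSSZ)
  →8  SSSZ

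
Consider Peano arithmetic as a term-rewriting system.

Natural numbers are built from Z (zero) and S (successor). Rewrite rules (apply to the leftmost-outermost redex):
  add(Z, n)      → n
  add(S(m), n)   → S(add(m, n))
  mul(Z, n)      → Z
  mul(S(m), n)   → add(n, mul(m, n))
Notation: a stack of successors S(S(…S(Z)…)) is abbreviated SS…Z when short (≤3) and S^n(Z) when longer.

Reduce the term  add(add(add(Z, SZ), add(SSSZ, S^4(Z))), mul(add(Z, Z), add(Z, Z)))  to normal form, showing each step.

Answer: normal form = S^8(Z)  (in 18 steps)

Derivation:
  start: add(add(add(Z, SZ), add(SSSZ, S^4(Z))), mul(add(Z, Z), add(Z, Z)))
  →1  add(add(SZ, add(SSSZ, S^4(Z))), mul(add(Z, Z), add(Z, Z)))
  →2  add(S(add(Z, add(SSSZ, S^4(Z)))), mul(add(Z, Z), add(Z, Z)))
  →3  S(add(add(Z, add(SSSZ, S^4(Z))), mul(add(Z, Z), add(Z, Z))))
  →4  S(add(add(SSSZ, S^4(Z)), mul(add(Z, Z), add(Z, Z))))
  →5  S(add(S(add(SSZ, S^4(Z))), mul(add(Z, Z), add(Z, Z))))
  →6  S(S(add(add(SSZ, S^4(Z)), mul(add(Z, Z), add(Z, Z)))))
  →7  S(S(add(S(add(SZ, S^4(Z))), mul(add(Z, Z), add(Z, Z)))))
  →8  S(S(S(add(add(SZ, S^4(Z)), mul(add(Z, Z), add(Z, Z))))))
  →9  S(S(S(add(S(add(Z, S^4(Z))), mul(add(Z, Z), add(Z, Z))))))
  →10  S(S(S(S(add(add(Z, S^4(Z)), mul(add(Z, Z), add(Z, Z)))))))
  →11  S(S(S(S(add(S^4(Z), mul(add(Z, Z), add(Z, Z)))))))
  →12  S(S(S(S(S(add(SSSZ, mul(add(Z, Z), add(Z, Z))))))))
  →13  S(S(S(S(S(S(add(SSZ, mul(add(Z, Z), add(Z, Z)))))))))
  →14  S(S(S(S(S(S(S(add(SZ, mul(add(Z, Z), add(Z, Z))))))))))
  →15  S(S(S(S(S(S(S(S(add(Z, mul(add(Z, Z), add(Z, Z)))))))))))
  →16  S(S(S(S(S(S(S(S(mul(add(Z, Z), add(Z, Z))))))))))
  →17  S(S(S(S(S(S(S(S(mul(Z, add(Z, Z))))))))))
  →18  S^8(Z)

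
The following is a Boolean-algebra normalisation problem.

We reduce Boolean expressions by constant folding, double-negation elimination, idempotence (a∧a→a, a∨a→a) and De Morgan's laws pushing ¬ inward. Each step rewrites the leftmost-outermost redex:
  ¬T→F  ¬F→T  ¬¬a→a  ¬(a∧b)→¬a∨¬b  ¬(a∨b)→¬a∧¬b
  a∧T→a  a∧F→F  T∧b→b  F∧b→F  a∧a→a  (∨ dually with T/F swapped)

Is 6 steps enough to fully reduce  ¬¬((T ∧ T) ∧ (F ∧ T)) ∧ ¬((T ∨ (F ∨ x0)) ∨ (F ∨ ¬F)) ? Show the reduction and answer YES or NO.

  start: ¬¬((T ∧ T) ∧ (F ∧ T)) ∧ ¬((T ∨ (F ∨ x0)) ∨ (F ∨ ¬F))
  →1  ((T ∧ T) ∧ (F ∧ T)) ∧ ¬((T ∨ (F ∨ x0)) ∨ (F ∨ ¬F))
  →2  (T ∧ (F ∧ T)) ∧ ¬((T ∨ (F ∨ x0)) ∨ (F ∨ ¬F))
  →3  (F ∧ T) ∧ ¬((T ∨ (F ∨ x0)) ∨ (F ∨ ¬F))
  →4  F ∧ ¬((T ∨ (F ∨ x0)) ∨ (F ∨ ¬F))
  →5  F

Answer: YES — reaches normal form F in 5 ≤ 6 steps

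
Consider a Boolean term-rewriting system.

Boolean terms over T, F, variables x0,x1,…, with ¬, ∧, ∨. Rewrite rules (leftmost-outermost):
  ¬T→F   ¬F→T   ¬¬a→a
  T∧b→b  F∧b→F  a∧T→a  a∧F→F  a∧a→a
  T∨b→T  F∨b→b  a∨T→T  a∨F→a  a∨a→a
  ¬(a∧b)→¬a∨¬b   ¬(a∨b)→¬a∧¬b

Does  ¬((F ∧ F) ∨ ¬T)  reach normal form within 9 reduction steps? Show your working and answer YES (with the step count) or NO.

  start: ¬((F ∧ F) ∨ ¬T)
  [1] ¬(F ∧ F) ∧ ¬¬T
  [2] (¬F ∨ ¬F) ∧ ¬¬T
  [3] ¬F ∧ ¬¬T
  [4] T ∧ ¬¬T
  [5] ¬¬T
  [6] T

Answer: YES — reaches normal form T in 6 ≤ 9 steps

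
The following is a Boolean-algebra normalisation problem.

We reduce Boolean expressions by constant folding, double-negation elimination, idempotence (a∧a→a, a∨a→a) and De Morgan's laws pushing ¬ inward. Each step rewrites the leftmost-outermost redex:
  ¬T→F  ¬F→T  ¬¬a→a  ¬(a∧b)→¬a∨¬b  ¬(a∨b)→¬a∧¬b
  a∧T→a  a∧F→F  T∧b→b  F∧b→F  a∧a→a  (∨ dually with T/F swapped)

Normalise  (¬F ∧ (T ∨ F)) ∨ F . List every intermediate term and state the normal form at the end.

  start: (¬F ∧ (T ∨ F)) ∨ F
  →1  ¬F ∧ (T ∨ F)
  →2  T ∧ (T ∨ F)
  →3  T ∨ F
  →4  T

Answer: normal form = T  (in 4 steps)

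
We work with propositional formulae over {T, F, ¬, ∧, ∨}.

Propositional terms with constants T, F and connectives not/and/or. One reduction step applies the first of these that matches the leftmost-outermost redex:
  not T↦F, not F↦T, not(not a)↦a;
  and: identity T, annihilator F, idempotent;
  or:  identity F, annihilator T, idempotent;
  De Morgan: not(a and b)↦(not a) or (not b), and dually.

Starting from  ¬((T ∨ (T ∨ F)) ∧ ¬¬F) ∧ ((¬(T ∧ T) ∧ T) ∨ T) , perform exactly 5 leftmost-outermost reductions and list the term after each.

Answer: after 5 steps: ¬¬¬F ∧ ((¬(T ∧ T) ∧ T) ∨ T)

Derivation:
  start: ¬((T ∨ (T ∨ F)) ∧ ¬¬F) ∧ ((¬(T ∧ T) ∧ T) ∨ T)
  [1] (¬(T ∨ (T ∨ F)) ∨ ¬¬¬F) ∧ ((¬(T ∧ T) ∧ T) ∨ T)
  [2] ((¬T ∧ ¬(T ∨ F)) ∨ ¬¬¬F) ∧ ((¬(T ∧ T) ∧ T) ∨ T)
  [3] ((F ∧ ¬(T ∨ F)) ∨ ¬¬¬F) ∧ ((¬(T ∧ T) ∧ T) ∨ T)
  [4] (F ∨ ¬¬¬F) ∧ ((¬(T ∧ T) ∧ T) ∨ T)
  [5] ¬¬¬F ∧ ((¬(T ∧ T) ∧ T) ∨ T)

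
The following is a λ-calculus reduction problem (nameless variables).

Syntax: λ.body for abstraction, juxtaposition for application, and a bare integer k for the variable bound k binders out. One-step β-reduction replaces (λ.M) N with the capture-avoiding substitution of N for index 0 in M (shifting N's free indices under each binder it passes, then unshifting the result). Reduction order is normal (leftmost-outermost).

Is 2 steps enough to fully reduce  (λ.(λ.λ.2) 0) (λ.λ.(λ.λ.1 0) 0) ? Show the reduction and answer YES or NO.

  start: (λ.(λ.λ.2) 0) (λ.λ.(λ.λ.1 0) 0)
  [1] (λ.λ.λ.λ.(λ.λ.1 0) 0) (λ.λ.(λ.λ.1 0) 0)
  [2] λ.λ.λ.(λ.λ.1 0) 0

Answer: NO — after 2 steps the term is λ.λ.λ.(λ.λ.1 0) 0, not yet normal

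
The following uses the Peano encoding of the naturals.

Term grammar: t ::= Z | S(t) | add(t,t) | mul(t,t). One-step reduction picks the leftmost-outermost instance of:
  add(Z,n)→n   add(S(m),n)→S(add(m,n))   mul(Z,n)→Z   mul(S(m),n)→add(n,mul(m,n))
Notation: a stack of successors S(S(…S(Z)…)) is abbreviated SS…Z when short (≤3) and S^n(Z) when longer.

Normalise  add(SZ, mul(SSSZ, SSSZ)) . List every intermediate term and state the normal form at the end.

Answer: normal form = S^10(Z)  (in 18 steps)

Reduction:
  start: add(SZ, mul(SSSZ, SSSZ))
  step 1: S(add(Z, mul(SSSZ, SSSZ)))
  step 2: S(mul(SSSZ, SSSZ))
  step 3: S(add(SSSZ, mul(SSZ, SSSZ)))
  step 4: S(S(add(SSZ, mul(SSZ, SSSZ))))
  step 5: S(S(S(add(SZ, mul(SSZ, SSSZ)))))
  step 6: S(S(S(S(add(Z, mul(SSZ, SSSZ))))))
  step 7: S(S(S(S(mul(SSZ, SSSZ)))))
  step 8: S(S(S(S(add(SSSZ, mul(SZ, SSSZ))))))
  step 9: S(S(S(S(S(add(SSZ, mul(SZ, SSSZ)))))))
  step 10: S(S(S(S(S(S(add(SZ, mul(SZ, SSSZ))))))))
  step 11: S(S(S(S(S(S(S(add(Z, mul(SZ, SSSZ)))))))))
  step 12: S(S(S(S(S(S(S(mul(SZ, SSSZ))))))))
  step 13: S(S(S(S(S(S(S(add(SSSZ, mul(Z, SSSZ)))))))))
  step 14: S(S(S(S(S(S(S(S(add(SSZ, mul(Z, SSSZ))))))))))
  step 15: S(S(S(S(S(S(S(S(S(add(SZ, mul(Z, SSSZ)))))))))))
  step 16: S(S(S(S(S(S(S(S(S(S(add(Z, mul(Z, SSSZ))))))))))))
  step 17: S(S(S(S(S(S(S(S(S(S(mul(Z, SSSZ)))))))))))
  step 18: S^10(Z)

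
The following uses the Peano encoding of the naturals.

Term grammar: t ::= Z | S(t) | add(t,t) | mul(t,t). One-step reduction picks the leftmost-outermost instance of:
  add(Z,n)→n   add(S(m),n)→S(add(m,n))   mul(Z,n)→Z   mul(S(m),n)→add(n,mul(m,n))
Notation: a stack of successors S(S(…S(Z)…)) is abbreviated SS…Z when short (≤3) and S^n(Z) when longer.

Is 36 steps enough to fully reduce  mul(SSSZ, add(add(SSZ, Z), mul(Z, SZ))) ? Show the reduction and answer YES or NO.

  start: mul(SSSZ, add(add(SSZ, Z), mul(Z, SZ)))
  [1] add(add(add(SSZ, Z), mul(Z, SZ)), mul(SSZ, add(add(SSZ, Z), mul(Z, SZ))))
  [2] add(add(S(add(SZ, Z)), mul(Z, SZ)), mul(SSZ, add(add(SSZ, Z), mul(Z, SZ))))
  [3] add(S(add(add(SZ, Z), mul(Z, SZ))), mul(SSZ, add(add(SSZ, Z), mul(Z, SZ))))
  [4] S(add(add(add(SZ, Z), mul(Z, SZ)), mul(SSZ, add(add(SSZ, Z), mul(Z, SZ)))))
  [5] S(add(add(S(add(Z, Z)), mul(Z, SZ)), mul(SSZ, add(add(SSZ, Z), mul(Z, SZ)))))
  [6] S(add(S(add(add(Z, Z), mul(Z, SZ))), mul(SSZ, add(add(SSZ, Z), mul(Z, SZ)))))
  [7] S(S(add(add(add(Z, Z), mul(Z, SZ)), mul(SSZ, add(add(SSZ, Z), mul(Z, SZ))))))
  [8] S(S(add(add(Z, mul(Z, SZ)), mul(SSZ, add(add(SSZ, Z), mul(Z, SZ))))))
  [9] S(S(add(mul(Z, SZ), mul(SSZ, add(add(SSZ, Z), mul(Z, SZ))))))
  [10] S(S(add(Z, mul(SSZ, add(add(SSZ, Z), mul(Z, SZ))))))
  [11] S(S(mul(SSZ, add(add(SSZ, Z), mul(Z, SZ)))))
  [12] S(S(add(add(add(SSZ, Z), mul(Z, SZ)), mul(SZ, add(add(SSZ, Z), mul(Z, SZ))))))
  [13] S(S(add(add(S(add(SZ, Z)), mul(Z, SZ)), mul(SZ, add(add(SSZ, Z), mul(Z, SZ))))))
  [14] S(S(add(S(add(add(SZ, Z), mul(Z, SZ))), mul(SZ, add(add(SSZ, Z), mul(Z, SZ))))))
  [15] S(S(S(add(add(add(SZ, Z), mul(Z, SZ)), mul(SZ, add(add(SSZ, Z), mul(Z, SZ)))))))
  [16] S(S(S(add(add(S(add(Z, Z)), mul(Z, SZ)), mul(SZ, add(add(SSZ, Z), mul(Z, SZ)))))))
  [17] S(S(S(add(S(add(add(Z, Z), mul(Z, SZ))), mul(SZ, add(add(SSZ, Z), mul(Z, SZ)))))))
  [18] S(S(S(S(add(add(add(Z, Z), mul(Z, SZ)), mul(SZ, add(add(SSZ, Z), mul(Z, SZ))))))))
  [19] S(S(S(S(add(add(Z, mul(Z, SZ)), mul(SZ, add(add(SSZ, Z), mul(Z, SZ))))))))
  [20] S(S(S(S(add(mul(Z, SZ), mul(SZ, add(add(SSZ, Z), mul(Z, SZ))))))))
  [21] S(S(S(S(add(Z, mul(SZ, add(add(SSZ, Z), mul(Z, SZ))))))))
  [22] S(S(S(S(mul(SZ, add(add(SSZ, Z), mul(Z, SZ)))))))
  [23] S(S(S(S(add(add(add(SSZ, Z), mul(Z, SZ)), mul(Z, add(add(SSZ, Z), mul(Z, SZ))))))))
  [24] S(S(S(S(add(add(S(add(SZ, Z)), mul(Z, SZ)), mul(Z, add(add(SSZ, Z), mul(Z, SZ))))))))
  [25] S(S(S(S(add(S(add(add(SZ, Z), mul(Z, SZ))), mul(Z, add(add(SSZ, Z), mul(Z, SZ))))))))
  [26] S(S(S(S(S(add(add(add(SZ, Z), mul(Z, SZ)), mul(Z, add(add(SSZ, Z), mul(Z, SZ)))))))))
  [27] S(S(S(S(S(add(add(S(add(Z, Z)), mul(Z, SZ)), mul(Z, add(add(SSZ, Z), mul(Z, SZ)))))))))
  [28] S(S(S(S(S(add(S(add(add(Z, Z), mul(Z, SZ))), mul(Z, add(add(SSZ, Z), mul(Z, SZ)))))))))
  [29] S(S(S(S(S(S(add(add(add(Z, Z), mul(Z, SZ)), mul(Z, add(add(SSZ, Z), mul(Z, SZ))))))))))
  [30] S(S(S(S(S(S(add(add(Z, mul(Z, SZ)), mul(Z, add(add(SSZ, Z), mul(Z, SZ))))))))))
  [31] S(S(S(S(S(S(add(mul(Z, SZ), mul(Z, add(add(SSZ, Z), mul(Z, SZ))))))))))
  [32] S(S(S(S(S(S(add(Z, mul(Z, add(add(SSZ, Z), mul(Z, SZ))))))))))
  [33] S(S(S(S(S(S(mul(Z, add(add(SSZ, Z), mul(Z, SZ)))))))))
  [34] S^6(Z)

Answer: YES — reaches normal form S^6(Z) in 34 ≤ 36 steps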